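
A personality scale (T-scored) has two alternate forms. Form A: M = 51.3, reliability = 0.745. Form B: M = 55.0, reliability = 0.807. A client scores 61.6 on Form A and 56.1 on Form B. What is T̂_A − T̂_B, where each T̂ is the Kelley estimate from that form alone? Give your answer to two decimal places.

3.09

T̂_A = 0.745(61.6) + 0.255(51.3) = 58.9735
T̂_B = 0.807(56.1) + 0.193(55.0) = 55.8877
T̂_A − T̂_B = 3.0858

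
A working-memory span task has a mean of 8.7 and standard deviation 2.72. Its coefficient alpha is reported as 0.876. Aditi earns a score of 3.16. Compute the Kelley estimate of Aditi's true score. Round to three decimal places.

3.847

Kelley's formula gives T̂ = 0.876·3.16 + 0.124·8.7 = 2.76816 + 1.0788 = 3.8470.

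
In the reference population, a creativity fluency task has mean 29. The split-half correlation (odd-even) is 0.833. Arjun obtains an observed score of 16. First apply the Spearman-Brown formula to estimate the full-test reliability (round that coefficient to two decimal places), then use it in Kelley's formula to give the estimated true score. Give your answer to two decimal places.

17.17

Spearman-Brown: ρ = 2r/(1 + r) = 2(0.833)/(1 + 0.833) = 1.6660/1.833 = 0.9089 → 0.91
T̂ = 0.91(16) + 0.09(29) = 14.56 + 2.61 = 17.170 → 17.17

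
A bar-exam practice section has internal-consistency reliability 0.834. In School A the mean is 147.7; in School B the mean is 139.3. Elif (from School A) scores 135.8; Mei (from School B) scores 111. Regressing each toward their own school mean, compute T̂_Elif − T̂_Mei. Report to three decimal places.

22.078

T̂_Elif = 0.834(135.8) + 0.166(147.7) = 137.77540
T̂_Mei = 0.834(111) + 0.166(139.3) = 115.69780
Difference = 137.77540 − 115.69780 = 22.07760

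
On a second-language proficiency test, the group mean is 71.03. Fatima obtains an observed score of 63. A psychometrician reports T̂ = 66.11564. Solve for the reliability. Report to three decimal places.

T̂ = ρX + (1 − ρ)μ  ⇒  T̂ − μ = ρ(X − μ)
ρ = (T̂ − μ)/(X − μ) = (66.11564 − 71.03) / (63 − 71.03) = -4.91436 / -8.03 = 0.61200

0.612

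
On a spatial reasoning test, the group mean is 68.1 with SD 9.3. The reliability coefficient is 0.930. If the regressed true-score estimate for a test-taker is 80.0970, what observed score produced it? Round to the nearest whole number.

81

T̂ = ρX + (1 − ρ)μ  ⇒  X = (T̂ − (1 − ρ)μ) / ρ
X = (80.0970 − 0.070 × 68.1) / 0.930 = (80.0970 − 4.7670) / 0.930 = 75.3300 / 0.930 = 81.00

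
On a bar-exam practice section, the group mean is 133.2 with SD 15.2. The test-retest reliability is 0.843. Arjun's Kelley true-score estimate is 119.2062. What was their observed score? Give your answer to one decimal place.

T̂ = ρX + (1 − ρ)μ  ⇒  X = (T̂ − (1 − ρ)μ) / ρ
X = (119.2062 − 0.157 × 133.2) / 0.843 = (119.2062 − 20.9124) / 0.843 = 98.2938 / 0.843 = 116.600

116.6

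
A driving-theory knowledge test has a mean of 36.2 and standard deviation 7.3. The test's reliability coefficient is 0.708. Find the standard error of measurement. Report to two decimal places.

3.94

SEM = SD · √(1 − ρ) = 7.3 × √0.292 = 7.3 × 0.5404 = 3.945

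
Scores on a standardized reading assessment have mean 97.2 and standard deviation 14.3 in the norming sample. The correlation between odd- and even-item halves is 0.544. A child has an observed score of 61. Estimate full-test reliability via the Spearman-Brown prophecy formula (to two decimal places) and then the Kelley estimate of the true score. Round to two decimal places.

Spearman-Brown: ρ = 2r/(1 + r) = 2(0.544)/(1 + 0.544) = 1.0880/1.544 = 0.7047 → 0.70
T̂ = 0.70(61) + 0.30(97.2) = 42.70 + 29.160 = 71.860 → 71.86

71.86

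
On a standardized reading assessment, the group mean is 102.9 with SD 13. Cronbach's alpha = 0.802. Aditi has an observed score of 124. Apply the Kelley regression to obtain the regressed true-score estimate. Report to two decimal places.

119.82

T̂ = ρX + (1 − ρ)μ
  = 0.802 × 124 + 0.198 × 102.9
  = 99.448 + 20.3742
  = 119.822
  ≈ 119.82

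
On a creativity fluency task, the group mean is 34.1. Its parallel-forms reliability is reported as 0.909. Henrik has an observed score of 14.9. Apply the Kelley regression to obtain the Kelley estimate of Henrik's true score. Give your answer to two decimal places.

T̂ = 0.909(14.9) + 0.091(34.1) = 13.5441 + 3.1031 = 16.647 → 16.65

16.65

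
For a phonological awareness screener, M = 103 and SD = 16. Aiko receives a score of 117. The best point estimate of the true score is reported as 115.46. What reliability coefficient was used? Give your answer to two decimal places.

T̂ = ρX + (1 − ρ)μ  ⇒  T̂ − μ = ρ(X − μ)
ρ = (T̂ − μ)/(X − μ) = (115.46 − 103) / (117 − 103) = 12.46 / 14.0 = 0.8900

0.89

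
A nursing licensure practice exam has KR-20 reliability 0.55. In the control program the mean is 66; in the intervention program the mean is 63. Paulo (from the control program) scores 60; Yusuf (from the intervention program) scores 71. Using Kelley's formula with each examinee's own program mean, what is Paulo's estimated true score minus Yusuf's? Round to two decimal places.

T̂_Paulo = 0.55(60) + 0.45(66) = 62.7000
T̂_Yusuf = 0.55(71) + 0.45(63) = 67.4000
Difference = 62.7000 − 67.4000 = -4.7000

-4.70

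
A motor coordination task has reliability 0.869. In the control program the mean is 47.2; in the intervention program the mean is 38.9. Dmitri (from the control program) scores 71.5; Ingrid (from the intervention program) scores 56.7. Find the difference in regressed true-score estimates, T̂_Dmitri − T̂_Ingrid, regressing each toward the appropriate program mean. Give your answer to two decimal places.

13.95

T̂_Dmitri = 0.869(71.5) + 0.131(47.2) = 68.3167
T̂_Ingrid = 0.869(56.7) + 0.131(38.9) = 54.3682
Difference = 68.3167 − 54.3682 = 13.9485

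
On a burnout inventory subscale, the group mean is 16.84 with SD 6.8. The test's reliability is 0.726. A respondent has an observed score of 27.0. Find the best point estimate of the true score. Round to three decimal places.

24.216

T̂ = ρX + (1 − ρ)μ
  = 0.726 × 27.0 + 0.274 × 16.84
  = 19.6020 + 4.61416
  = 24.2162
  ≈ 24.216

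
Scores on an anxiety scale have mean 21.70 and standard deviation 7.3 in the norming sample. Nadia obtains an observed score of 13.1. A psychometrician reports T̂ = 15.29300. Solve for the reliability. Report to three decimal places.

0.745

T̂ = ρX + (1 − ρ)μ  ⇒  T̂ − μ = ρ(X − μ)
ρ = (T̂ − μ)/(X − μ) = (15.29300 − 21.70) / (13.1 − 21.70) = -6.40700 / -8.60 = 0.74500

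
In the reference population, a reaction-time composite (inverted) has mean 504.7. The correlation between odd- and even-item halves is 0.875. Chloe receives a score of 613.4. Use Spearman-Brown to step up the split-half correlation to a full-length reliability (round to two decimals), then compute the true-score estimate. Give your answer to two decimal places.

605.79

Spearman-Brown: ρ = 2r/(1 + r) = 2(0.875)/(1 + 0.875) = 1.7500/1.875 = 0.9333 → 0.93
T̂ = ρX + (1 − ρ)μ
  = 0.93 × 613.4 + 0.07 × 504.7
  = 570.462 + 35.329
  = 605.791
  ≈ 605.79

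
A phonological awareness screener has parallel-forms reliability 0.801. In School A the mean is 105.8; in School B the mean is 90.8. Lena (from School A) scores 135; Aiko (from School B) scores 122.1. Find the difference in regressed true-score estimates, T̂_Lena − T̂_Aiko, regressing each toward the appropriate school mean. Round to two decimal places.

13.32

T̂_Lena = 0.801(135) + 0.199(105.8) = 129.1892
T̂_Aiko = 0.801(122.1) + 0.199(90.8) = 115.8713
Difference = 129.1892 − 115.8713 = 13.3179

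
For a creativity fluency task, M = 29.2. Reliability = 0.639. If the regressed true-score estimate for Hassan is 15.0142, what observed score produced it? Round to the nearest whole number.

T̂ = ρX + (1 − ρ)μ  ⇒  X = (T̂ − (1 − ρ)μ) / ρ
X = (15.0142 − 0.361 × 29.2) / 0.639 = (15.0142 − 10.5412) / 0.639 = 4.4730 / 0.639 = 7.00

7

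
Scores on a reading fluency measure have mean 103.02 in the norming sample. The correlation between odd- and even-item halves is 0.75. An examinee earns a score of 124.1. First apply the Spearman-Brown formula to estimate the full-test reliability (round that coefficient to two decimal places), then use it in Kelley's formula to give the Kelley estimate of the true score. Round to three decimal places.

121.149

Spearman-Brown: ρ = 2r/(1 + r) = 2(0.75)/(1 + 0.75) = 1.500/1.75 = 0.8571 → 0.86
Weight the observed score by reliability and the mean by (1 − reliability): T̂ = 0.86·124.1 + 0.14·103.02 = 106.726 + 14.4228 = 121.1488.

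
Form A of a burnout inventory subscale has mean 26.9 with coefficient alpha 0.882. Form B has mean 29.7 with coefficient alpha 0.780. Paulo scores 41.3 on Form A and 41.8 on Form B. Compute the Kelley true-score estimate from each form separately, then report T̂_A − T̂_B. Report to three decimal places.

T̂_A = 0.882(41.3) + 0.118(26.9) = 39.60080
T̂_B = 0.780(41.8) + 0.220(29.7) = 39.13800
T̂_A − T̂_B = 0.46280

0.463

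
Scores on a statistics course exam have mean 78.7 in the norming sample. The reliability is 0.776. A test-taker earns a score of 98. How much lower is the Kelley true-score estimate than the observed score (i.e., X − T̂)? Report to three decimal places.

4.323

Kelley's formula gives T̂ = 0.776·98 + 0.224·78.7 = 76.048 + 17.6288 = 93.67680.
X − T̂ = 98 − 93.6768 = 4.3232 → 4.323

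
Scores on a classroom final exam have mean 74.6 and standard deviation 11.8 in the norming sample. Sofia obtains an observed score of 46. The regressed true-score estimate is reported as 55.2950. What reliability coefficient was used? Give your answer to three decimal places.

T̂ = ρX + (1 − ρ)μ  ⇒  T̂ − μ = ρ(X − μ)
ρ = (T̂ − μ)/(X − μ) = (55.2950 − 74.6) / (46 − 74.6) = -19.3050 / -28.6 = 0.67500

0.675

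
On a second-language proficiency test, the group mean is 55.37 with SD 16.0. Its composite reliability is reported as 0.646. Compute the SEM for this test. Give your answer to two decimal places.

9.52

SEM = SD · √(1 − ρ) = 16.0 × √0.354 = 16.0 × 0.5950 = 9.520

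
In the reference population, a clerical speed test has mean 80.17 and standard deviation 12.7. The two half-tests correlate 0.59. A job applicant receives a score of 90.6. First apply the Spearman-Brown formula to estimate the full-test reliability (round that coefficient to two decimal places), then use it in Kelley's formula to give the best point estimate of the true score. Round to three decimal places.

87.888

Spearman-Brown: ρ = 2r/(1 + r) = 2(0.59)/(1 + 0.59) = 1.180/1.59 = 0.7421 → 0.74
T̂ = ρX + (1 − ρ)μ
  = 0.74 × 90.6 + 0.26 × 80.17
  = 67.044 + 20.8442
  = 87.8882
  ≈ 87.888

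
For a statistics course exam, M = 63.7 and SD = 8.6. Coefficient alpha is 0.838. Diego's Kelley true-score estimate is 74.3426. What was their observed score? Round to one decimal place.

T̂ = ρX + (1 − ρ)μ  ⇒  X = (T̂ − (1 − ρ)μ) / ρ
X = (74.3426 − 0.162 × 63.7) / 0.838 = (74.3426 − 10.3194) / 0.838 = 64.0232 / 0.838 = 76.400

76.4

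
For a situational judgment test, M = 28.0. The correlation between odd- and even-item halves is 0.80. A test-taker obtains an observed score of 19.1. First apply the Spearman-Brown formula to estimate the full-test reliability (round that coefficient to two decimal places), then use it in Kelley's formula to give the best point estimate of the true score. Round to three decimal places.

Spearman-Brown: ρ = 2r/(1 + r) = 2(0.80)/(1 + 0.80) = 1.600/1.80 = 0.8889 → 0.89
Kelley's formula gives T̂ = 0.89·19.1 + 0.11·28.0 = 16.999 + 3.080 = 20.0790.

20.079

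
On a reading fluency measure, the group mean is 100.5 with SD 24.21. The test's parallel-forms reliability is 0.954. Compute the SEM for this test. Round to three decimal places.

5.192

SEM = SD · √(1 − ρ) = 24.21 × √0.046 = 24.21 × 0.2145 = 5.1925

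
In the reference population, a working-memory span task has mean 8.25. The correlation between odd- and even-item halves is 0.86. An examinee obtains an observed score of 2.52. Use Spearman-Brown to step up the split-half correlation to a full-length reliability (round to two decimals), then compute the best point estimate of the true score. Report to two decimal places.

2.98

Spearman-Brown: ρ = 2r/(1 + r) = 2(0.86)/(1 + 0.86) = 1.720/1.86 = 0.9247 → 0.92
T̂ = ρX + (1 − ρ)μ
  = 0.92 × 2.52 + 0.08 × 8.25
  = 2.3184 + 0.6600
  = 2.978
  ≈ 2.98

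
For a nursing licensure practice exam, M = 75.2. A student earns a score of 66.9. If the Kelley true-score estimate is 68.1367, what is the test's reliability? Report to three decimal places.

T̂ = ρX + (1 − ρ)μ  ⇒  T̂ − μ = ρ(X − μ)
ρ = (T̂ − μ)/(X − μ) = (68.1367 − 75.2) / (66.9 − 75.2) = -7.0633 / -8.3 = 0.85100

0.851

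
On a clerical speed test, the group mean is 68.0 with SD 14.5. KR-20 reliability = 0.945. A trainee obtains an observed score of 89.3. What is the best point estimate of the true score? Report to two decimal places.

T̂ = 0.945(89.3) + 0.055(68.0) = 84.3885 + 3.7400 = 88.128 → 88.13

88.13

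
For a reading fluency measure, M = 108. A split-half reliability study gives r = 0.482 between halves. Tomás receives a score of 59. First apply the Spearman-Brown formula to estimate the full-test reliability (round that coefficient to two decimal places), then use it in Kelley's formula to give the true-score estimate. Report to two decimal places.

76.15

Spearman-Brown: ρ = 2r/(1 + r) = 2(0.482)/(1 + 0.482) = 0.9640/1.482 = 0.6505 → 0.65
T̂ = ρX + (1 − ρ)μ
  = 0.65 × 59 + 0.35 × 108
  = 38.35 + 37.80
  = 76.150
  ≈ 76.15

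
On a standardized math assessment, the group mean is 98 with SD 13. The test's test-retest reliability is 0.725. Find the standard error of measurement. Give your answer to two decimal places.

6.82

SEM = SD · √(1 − ρ) = 13 × √0.275 = 13 × 0.5244 = 6.817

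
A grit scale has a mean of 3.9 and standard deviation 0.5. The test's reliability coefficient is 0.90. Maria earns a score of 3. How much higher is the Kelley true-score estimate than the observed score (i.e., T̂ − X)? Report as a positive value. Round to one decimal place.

T̂ = 0.90(3) + 0.10(3.9) = 2.70 + 0.390 = 3.090 → 3.09
T̂ − X = 3.09 − 3 = 0.09 → 0.1

0.1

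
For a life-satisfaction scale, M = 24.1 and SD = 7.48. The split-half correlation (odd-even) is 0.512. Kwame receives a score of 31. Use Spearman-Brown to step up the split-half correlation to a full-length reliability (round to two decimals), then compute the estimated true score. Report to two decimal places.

Spearman-Brown: ρ = 2r/(1 + r) = 2(0.512)/(1 + 0.512) = 1.0240/1.512 = 0.6772 → 0.68
T̂ = 0.68(31) + 0.32(24.1) = 21.08 + 7.712 = 28.792 → 28.79

28.79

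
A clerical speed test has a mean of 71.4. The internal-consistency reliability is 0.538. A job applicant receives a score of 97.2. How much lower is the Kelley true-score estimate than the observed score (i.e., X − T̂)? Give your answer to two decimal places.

T̂ = 0.538(97.2) + 0.462(71.4) = 52.2936 + 32.9868 = 85.2804 → 85.280
X − T̂ = 97.2 − 85.280 = 11.920 → 11.92

11.92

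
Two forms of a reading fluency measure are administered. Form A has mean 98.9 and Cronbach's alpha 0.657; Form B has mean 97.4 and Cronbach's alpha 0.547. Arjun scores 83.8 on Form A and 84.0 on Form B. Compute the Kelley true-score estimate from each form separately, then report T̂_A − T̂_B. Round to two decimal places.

-1.09

T̂_A = 0.657(83.8) + 0.343(98.9) = 88.9793
T̂_B = 0.547(84.0) + 0.453(97.4) = 90.0702
T̂_A − T̂_B = -1.0909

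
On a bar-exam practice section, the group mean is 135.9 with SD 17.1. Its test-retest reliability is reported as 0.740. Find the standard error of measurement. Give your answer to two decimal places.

SEM = SD · √(1 − ρ) = 17.1 × √0.260 = 17.1 × 0.5099 = 8.719

8.72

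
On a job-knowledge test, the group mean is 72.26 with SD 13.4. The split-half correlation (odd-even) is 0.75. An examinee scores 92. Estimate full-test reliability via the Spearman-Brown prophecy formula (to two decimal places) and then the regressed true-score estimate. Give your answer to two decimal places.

89.24

Spearman-Brown: ρ = 2r/(1 + r) = 2(0.75)/(1 + 0.75) = 1.500/1.75 = 0.8571 → 0.86
Kelley's formula gives T̂ = 0.86·92 + 0.14·72.26 = 79.12 + 10.1164 = 89.236.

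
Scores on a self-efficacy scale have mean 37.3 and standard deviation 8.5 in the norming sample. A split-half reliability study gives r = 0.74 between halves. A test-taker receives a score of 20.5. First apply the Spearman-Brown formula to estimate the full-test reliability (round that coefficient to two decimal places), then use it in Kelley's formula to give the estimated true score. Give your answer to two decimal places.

23.02

Spearman-Brown: ρ = 2r/(1 + r) = 2(0.74)/(1 + 0.74) = 1.480/1.74 = 0.8506 → 0.85
T̂ = ρX + (1 − ρ)μ
  = 0.85 × 20.5 + 0.15 × 37.3
  = 17.425 + 5.595
  = 23.020
  ≈ 23.02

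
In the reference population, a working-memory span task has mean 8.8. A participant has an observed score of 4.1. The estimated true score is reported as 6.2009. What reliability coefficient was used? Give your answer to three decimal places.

T̂ = ρX + (1 − ρ)μ  ⇒  T̂ − μ = ρ(X − μ)
ρ = (T̂ − μ)/(X − μ) = (6.2009 − 8.8) / (4.1 − 8.8) = -2.5991 / -4.7 = 0.55300

0.553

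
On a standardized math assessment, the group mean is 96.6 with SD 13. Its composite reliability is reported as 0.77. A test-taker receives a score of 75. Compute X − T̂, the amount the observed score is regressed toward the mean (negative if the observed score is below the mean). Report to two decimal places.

Kelley's formula gives T̂ = 0.77·75 + 0.23·96.6 = 57.75 + 22.218 = 79.9680.
X − T̂ = 75 − 79.968 = -4.968 → -4.97

-4.97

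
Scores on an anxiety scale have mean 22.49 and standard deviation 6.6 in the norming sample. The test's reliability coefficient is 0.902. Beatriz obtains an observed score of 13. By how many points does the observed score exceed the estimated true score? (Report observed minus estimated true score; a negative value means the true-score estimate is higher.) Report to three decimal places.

T̂ = ρX + (1 − ρ)μ
  = 0.902 × 13 + 0.098 × 22.49
  = 11.726 + 2.20402
  = 13.93002
  ≈ 13.9300
X − T̂ = 13 − 13.9300 = -0.9300 → -0.930

-0.930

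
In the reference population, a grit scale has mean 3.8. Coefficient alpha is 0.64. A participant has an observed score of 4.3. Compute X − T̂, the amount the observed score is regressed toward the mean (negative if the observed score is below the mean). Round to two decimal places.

T̂ = 0.64(4.3) + 0.36(3.8) = 2.752 + 1.368 = 4.1200 → 4.120
X − T̂ = 4.3 − 4.120 = 0.180 → 0.18

0.18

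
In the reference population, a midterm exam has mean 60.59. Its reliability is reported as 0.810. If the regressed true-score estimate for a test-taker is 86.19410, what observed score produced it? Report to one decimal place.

92.2

T̂ = ρX + (1 − ρ)μ  ⇒  X = (T̂ − (1 − ρ)μ) / ρ
X = (86.19410 − 0.190 × 60.59) / 0.810 = (86.19410 − 11.51210) / 0.810 = 74.68200 / 0.810 = 92.200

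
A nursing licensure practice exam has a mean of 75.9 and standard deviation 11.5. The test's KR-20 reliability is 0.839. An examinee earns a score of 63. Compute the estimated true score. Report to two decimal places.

65.08

T̂ = 0.839(63) + 0.161(75.9) = 52.857 + 12.2199 = 65.077 → 65.08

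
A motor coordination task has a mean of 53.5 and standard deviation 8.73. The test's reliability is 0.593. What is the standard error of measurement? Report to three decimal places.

5.569

SEM = SD · √(1 − ρ) = 8.73 × √0.407 = 8.73 × 0.6380 = 5.5694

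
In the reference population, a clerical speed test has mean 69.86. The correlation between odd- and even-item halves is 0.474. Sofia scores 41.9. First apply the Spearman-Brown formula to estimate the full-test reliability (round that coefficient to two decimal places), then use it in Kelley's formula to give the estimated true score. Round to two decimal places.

51.97

Spearman-Brown: ρ = 2r/(1 + r) = 2(0.474)/(1 + 0.474) = 0.9480/1.474 = 0.6431 → 0.64
Kelley's formula gives T̂ = 0.64·41.9 + 0.36·69.86 = 26.816 + 25.1496 = 51.966.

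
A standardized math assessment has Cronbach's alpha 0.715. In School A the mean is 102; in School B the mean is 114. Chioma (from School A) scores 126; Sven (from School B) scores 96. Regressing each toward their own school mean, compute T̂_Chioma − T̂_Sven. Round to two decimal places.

T̂_Chioma = 0.715(126) + 0.285(102) = 119.1600
T̂_Sven = 0.715(96) + 0.285(114) = 101.1300
Difference = 119.1600 − 101.1300 = 18.0300

18.03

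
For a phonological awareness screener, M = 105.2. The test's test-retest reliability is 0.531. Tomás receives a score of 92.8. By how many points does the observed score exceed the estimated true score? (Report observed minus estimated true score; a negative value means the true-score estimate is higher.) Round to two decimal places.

T̂ = 0.531(92.8) + 0.469(105.2) = 49.2768 + 49.3388 = 98.6156 → 98.616
X − T̂ = 92.8 − 98.616 = -5.816 → -5.82

-5.82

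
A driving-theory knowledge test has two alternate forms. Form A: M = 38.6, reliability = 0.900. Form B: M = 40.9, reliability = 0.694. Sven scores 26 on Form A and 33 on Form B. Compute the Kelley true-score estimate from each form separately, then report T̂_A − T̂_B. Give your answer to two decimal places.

T̂_A = 0.900(26) + 0.100(38.6) = 27.2600
T̂_B = 0.694(33) + 0.306(40.9) = 35.4174
T̂_A − T̂_B = -8.1574

-8.16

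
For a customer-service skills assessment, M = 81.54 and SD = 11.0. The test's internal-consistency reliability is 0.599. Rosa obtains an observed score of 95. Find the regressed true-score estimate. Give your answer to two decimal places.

Kelley's formula gives T̂ = 0.599·95 + 0.401·81.54 = 56.905 + 32.69754 = 89.603.

89.60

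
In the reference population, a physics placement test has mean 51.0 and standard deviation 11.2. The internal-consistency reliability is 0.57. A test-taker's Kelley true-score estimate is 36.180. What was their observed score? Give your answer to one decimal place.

25.0

T̂ = ρX + (1 − ρ)μ  ⇒  X = (T̂ − (1 − ρ)μ) / ρ
X = (36.180 − 0.43 × 51.0) / 0.57 = (36.180 − 21.930) / 0.57 = 14.250 / 0.57 = 25.000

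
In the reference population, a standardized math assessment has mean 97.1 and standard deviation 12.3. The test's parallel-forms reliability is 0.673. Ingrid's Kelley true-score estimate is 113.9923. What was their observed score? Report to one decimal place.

122.2

T̂ = ρX + (1 − ρ)μ  ⇒  X = (T̂ − (1 − ρ)μ) / ρ
X = (113.9923 − 0.327 × 97.1) / 0.673 = (113.9923 − 31.7517) / 0.673 = 82.2406 / 0.673 = 122.200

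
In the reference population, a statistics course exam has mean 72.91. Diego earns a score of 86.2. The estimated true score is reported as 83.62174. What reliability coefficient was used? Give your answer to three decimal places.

0.806

T̂ = ρX + (1 − ρ)μ  ⇒  T̂ − μ = ρ(X − μ)
ρ = (T̂ − μ)/(X − μ) = (83.62174 − 72.91) / (86.2 − 72.91) = 10.71174 / 13.29 = 0.80600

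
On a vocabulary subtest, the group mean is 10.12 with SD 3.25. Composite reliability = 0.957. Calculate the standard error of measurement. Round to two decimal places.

0.67

SEM = SD · √(1 − ρ) = 3.25 × √0.043 = 3.25 × 0.2074 = 0.674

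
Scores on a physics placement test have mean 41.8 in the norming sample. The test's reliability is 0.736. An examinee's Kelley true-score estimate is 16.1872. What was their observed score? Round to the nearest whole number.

T̂ = ρX + (1 − ρ)μ  ⇒  X = (T̂ − (1 − ρ)μ) / ρ
X = (16.1872 − 0.264 × 41.8) / 0.736 = (16.1872 − 11.0352) / 0.736 = 5.1520 / 0.736 = 7.00

7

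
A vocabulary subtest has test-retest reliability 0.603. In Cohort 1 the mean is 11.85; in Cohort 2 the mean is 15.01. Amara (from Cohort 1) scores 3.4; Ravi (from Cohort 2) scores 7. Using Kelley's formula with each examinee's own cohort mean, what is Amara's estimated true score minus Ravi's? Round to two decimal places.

T̂_Amara = 0.603(3.4) + 0.397(11.85) = 6.7546
T̂_Ravi = 0.603(7) + 0.397(15.01) = 10.1800
Difference = 6.7546 − 10.1800 = -3.4253

-3.43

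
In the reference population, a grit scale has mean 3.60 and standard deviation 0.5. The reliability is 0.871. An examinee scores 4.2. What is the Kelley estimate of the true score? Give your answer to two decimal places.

T̂ = 0.871(4.2) + 0.129(3.60) = 3.6582 + 0.46440 = 4.123 → 4.12

4.12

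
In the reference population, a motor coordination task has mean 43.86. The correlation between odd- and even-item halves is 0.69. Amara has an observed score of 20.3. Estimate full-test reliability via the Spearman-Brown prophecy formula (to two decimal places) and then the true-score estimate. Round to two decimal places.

Spearman-Brown: ρ = 2r/(1 + r) = 2(0.69)/(1 + 0.69) = 1.380/1.69 = 0.8166 → 0.82
T̂ = ρX + (1 − ρ)μ
  = 0.82 × 20.3 + 0.18 × 43.86
  = 16.646 + 7.8948
  = 24.541
  ≈ 24.54

24.54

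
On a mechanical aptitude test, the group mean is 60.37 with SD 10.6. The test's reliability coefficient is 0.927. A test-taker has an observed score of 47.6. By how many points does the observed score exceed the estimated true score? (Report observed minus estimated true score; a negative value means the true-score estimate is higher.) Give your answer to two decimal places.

Kelley's formula gives T̂ = 0.927·47.6 + 0.073·60.37 = 44.1252 + 4.40701 = 48.5322.
X − T̂ = 47.6 − 48.532 = -0.932 → -0.93

-0.93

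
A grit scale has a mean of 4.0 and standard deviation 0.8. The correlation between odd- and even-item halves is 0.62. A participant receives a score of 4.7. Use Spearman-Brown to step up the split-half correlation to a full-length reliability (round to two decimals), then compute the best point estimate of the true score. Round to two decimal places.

Spearman-Brown: ρ = 2r/(1 + r) = 2(0.62)/(1 + 0.62) = 1.240/1.62 = 0.7654 → 0.77
Kelley's formula gives T̂ = 0.77·4.7 + 0.23·4.0 = 3.619 + 0.920 = 4.539.

4.54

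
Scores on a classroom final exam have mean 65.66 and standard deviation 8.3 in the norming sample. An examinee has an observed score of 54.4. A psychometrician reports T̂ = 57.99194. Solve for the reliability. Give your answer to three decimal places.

0.681

T̂ = ρX + (1 − ρ)μ  ⇒  T̂ − μ = ρ(X − μ)
ρ = (T̂ − μ)/(X − μ) = (57.99194 − 65.66) / (54.4 − 65.66) = -7.66806 / -11.26 = 0.68100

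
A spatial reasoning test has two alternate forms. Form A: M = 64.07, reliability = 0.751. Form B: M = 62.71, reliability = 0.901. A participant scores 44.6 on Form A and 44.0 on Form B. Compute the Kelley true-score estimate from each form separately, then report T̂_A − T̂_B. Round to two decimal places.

T̂_A = 0.751(44.6) + 0.249(64.07) = 49.4480
T̂_B = 0.901(44.0) + 0.099(62.71) = 45.8523
T̂_A − T̂_B = 3.5957

3.60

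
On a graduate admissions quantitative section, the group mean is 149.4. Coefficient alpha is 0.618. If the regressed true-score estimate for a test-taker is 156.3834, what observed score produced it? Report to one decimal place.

T̂ = ρX + (1 − ρ)μ  ⇒  X = (T̂ − (1 − ρ)μ) / ρ
X = (156.3834 − 0.382 × 149.4) / 0.618 = (156.3834 − 57.0708) / 0.618 = 99.3126 / 0.618 = 160.700

160.7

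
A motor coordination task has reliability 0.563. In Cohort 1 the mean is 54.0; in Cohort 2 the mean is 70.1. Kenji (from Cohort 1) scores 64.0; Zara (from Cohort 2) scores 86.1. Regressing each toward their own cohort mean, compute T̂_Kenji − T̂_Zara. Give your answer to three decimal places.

T̂_Kenji = 0.563(64.0) + 0.437(54.0) = 59.63000
T̂_Zara = 0.563(86.1) + 0.437(70.1) = 79.10800
Difference = 59.63000 − 79.10800 = -19.47800

-19.478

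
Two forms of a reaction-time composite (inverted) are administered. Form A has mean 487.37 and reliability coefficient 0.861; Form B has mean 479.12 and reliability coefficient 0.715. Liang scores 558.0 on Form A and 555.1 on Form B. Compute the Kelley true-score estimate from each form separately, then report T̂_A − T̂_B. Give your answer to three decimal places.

T̂_A = 0.861(558.0) + 0.139(487.37) = 548.18243
T̂_B = 0.715(555.1) + 0.285(479.12) = 533.44570
T̂_A − T̂_B = 14.73673

14.737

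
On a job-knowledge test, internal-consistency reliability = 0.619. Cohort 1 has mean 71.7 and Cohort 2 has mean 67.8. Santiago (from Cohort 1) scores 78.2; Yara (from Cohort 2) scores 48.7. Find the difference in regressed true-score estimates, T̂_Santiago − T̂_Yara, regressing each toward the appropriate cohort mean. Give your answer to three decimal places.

19.746

T̂_Santiago = 0.619(78.2) + 0.381(71.7) = 75.72350
T̂_Yara = 0.619(48.7) + 0.381(67.8) = 55.97710
Difference = 75.72350 − 55.97710 = 19.74640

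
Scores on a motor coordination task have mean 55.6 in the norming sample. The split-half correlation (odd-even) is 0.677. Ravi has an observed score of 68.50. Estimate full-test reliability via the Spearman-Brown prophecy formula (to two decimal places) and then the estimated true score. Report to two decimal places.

66.05

Spearman-Brown: ρ = 2r/(1 + r) = 2(0.677)/(1 + 0.677) = 1.3540/1.677 = 0.8074 → 0.81
T̂ = ρX + (1 − ρ)μ
  = 0.81 × 68.50 + 0.19 × 55.6
  = 55.4850 + 10.564
  = 66.049
  ≈ 66.05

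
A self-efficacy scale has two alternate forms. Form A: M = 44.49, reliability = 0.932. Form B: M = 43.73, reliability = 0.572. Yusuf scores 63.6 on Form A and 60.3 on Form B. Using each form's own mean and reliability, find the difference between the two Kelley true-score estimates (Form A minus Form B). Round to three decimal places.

T̂_A = 0.932(63.6) + 0.068(44.49) = 62.30052
T̂_B = 0.572(60.3) + 0.428(43.73) = 53.20804
T̂_A − T̂_B = 9.09248

9.092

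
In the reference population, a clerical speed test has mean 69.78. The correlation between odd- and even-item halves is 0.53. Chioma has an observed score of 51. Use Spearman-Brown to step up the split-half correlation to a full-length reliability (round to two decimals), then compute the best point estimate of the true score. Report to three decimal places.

Spearman-Brown: ρ = 2r/(1 + r) = 2(0.53)/(1 + 0.53) = 1.060/1.53 = 0.6928 → 0.69
Weight the observed score by reliability and the mean by (1 − reliability): T̂ = 0.69·51 + 0.31·69.78 = 35.19 + 21.6318 = 56.8218.

56.822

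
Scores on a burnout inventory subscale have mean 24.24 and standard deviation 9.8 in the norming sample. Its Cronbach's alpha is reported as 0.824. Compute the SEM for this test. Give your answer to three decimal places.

4.111

SEM = SD · √(1 − ρ) = 9.8 × √0.176 = 9.8 × 0.4195 = 4.1113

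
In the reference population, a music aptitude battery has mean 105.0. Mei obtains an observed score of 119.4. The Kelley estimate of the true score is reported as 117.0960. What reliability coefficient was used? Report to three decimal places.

T̂ = ρX + (1 − ρ)μ  ⇒  T̂ − μ = ρ(X − μ)
ρ = (T̂ − μ)/(X − μ) = (117.0960 − 105.0) / (119.4 − 105.0) = 12.0960 / 14.4 = 0.84000

0.840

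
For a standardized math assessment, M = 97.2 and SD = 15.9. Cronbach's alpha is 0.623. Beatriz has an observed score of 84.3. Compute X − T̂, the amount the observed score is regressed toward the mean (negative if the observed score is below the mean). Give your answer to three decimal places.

-4.863

Weight the observed score by reliability and the mean by (1 − reliability): T̂ = 0.623·84.3 + 0.377·97.2 = 52.5189 + 36.6444 = 89.16330.
X − T̂ = 84.3 − 89.1633 = -4.8633 → -4.863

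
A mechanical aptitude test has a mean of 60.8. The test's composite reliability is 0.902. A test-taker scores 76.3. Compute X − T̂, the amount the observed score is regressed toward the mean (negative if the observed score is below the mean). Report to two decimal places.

Kelley's formula gives T̂ = 0.902·76.3 + 0.098·60.8 = 68.8226 + 5.9584 = 74.7810.
X − T̂ = 76.3 − 74.781 = 1.519 → 1.52

1.52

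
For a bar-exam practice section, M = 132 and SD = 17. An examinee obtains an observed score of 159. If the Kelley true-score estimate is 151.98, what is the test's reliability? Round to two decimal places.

0.74

T̂ = ρX + (1 − ρ)μ  ⇒  T̂ − μ = ρ(X − μ)
ρ = (T̂ − μ)/(X − μ) = (151.98 − 132) / (159 − 132) = 19.98 / 27.0 = 0.7400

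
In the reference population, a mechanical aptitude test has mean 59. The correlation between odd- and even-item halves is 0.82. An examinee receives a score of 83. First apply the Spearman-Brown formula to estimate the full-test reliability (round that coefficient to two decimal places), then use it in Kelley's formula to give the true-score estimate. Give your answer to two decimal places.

80.60

Spearman-Brown: ρ = 2r/(1 + r) = 2(0.82)/(1 + 0.82) = 1.640/1.82 = 0.9011 → 0.90
T̂ = ρX + (1 − ρ)μ
  = 0.90 × 83 + 0.10 × 59
  = 74.70 + 5.90
  = 80.600
  ≈ 80.60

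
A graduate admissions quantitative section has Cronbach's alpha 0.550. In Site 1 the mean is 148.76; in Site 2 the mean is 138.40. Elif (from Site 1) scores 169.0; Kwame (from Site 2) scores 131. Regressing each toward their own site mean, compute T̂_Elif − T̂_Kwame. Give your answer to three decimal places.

25.562

T̂_Elif = 0.550(169.0) + 0.450(148.76) = 159.89200
T̂_Kwame = 0.550(131) + 0.450(138.40) = 134.33000
Difference = 159.89200 − 134.33000 = 25.56200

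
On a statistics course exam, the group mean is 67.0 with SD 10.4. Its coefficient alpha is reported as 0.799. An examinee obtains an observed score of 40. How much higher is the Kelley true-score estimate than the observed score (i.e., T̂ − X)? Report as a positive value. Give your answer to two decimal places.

Kelley's formula gives T̂ = 0.799·40 + 0.201·67.0 = 31.960 + 13.4670 = 45.4270.
T̂ − X = 45.427 − 40 = 5.427 → 5.43

5.43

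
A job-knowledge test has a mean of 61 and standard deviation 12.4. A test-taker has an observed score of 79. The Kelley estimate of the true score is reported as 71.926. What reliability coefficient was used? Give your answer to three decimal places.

0.607

T̂ = ρX + (1 − ρ)μ  ⇒  T̂ − μ = ρ(X − μ)
ρ = (T̂ − μ)/(X − μ) = (71.926 − 61) / (79 − 61) = 10.926 / 18.0 = 0.60700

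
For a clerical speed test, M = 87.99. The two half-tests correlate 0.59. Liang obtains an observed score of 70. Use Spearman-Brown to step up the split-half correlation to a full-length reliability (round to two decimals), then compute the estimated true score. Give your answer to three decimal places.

74.677

Spearman-Brown: ρ = 2r/(1 + r) = 2(0.59)/(1 + 0.59) = 1.180/1.59 = 0.7421 → 0.74
T̂ = ρX + (1 − ρ)μ
  = 0.74 × 70 + 0.26 × 87.99
  = 51.80 + 22.8774
  = 74.6774
  ≈ 74.677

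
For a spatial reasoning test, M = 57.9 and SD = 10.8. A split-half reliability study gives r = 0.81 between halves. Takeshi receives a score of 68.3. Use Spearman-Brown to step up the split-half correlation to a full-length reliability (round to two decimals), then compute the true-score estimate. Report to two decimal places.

67.26

Spearman-Brown: ρ = 2r/(1 + r) = 2(0.81)/(1 + 0.81) = 1.620/1.81 = 0.8950 → 0.90
T̂ = ρX + (1 − ρ)μ
  = 0.90 × 68.3 + 0.10 × 57.9
  = 61.470 + 5.790
  = 67.260
  ≈ 67.26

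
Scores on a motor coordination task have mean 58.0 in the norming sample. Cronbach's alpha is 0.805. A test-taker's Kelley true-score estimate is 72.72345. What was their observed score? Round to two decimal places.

T̂ = ρX + (1 − ρ)μ  ⇒  X = (T̂ − (1 − ρ)μ) / ρ
X = (72.72345 − 0.195 × 58.0) / 0.805 = (72.72345 − 11.3100) / 0.805 = 61.41345 / 0.805 = 76.2900

76.29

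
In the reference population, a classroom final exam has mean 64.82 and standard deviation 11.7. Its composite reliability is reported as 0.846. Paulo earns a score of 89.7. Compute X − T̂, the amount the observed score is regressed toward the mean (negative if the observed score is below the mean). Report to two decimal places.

3.83

T̂ = ρX + (1 − ρ)μ
  = 0.846 × 89.7 + 0.154 × 64.82
  = 75.8862 + 9.98228
  = 85.8685
  ≈ 85.868
X − T̂ = 89.7 − 85.868 = 3.832 → 3.83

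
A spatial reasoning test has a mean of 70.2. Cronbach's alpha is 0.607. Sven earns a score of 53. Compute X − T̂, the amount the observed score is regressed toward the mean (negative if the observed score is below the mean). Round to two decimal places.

T̂ = ρX + (1 − ρ)μ
  = 0.607 × 53 + 0.393 × 70.2
  = 32.171 + 27.5886
  = 59.7596
  ≈ 59.760
X − T̂ = 53 − 59.760 = -6.760 → -6.76

-6.76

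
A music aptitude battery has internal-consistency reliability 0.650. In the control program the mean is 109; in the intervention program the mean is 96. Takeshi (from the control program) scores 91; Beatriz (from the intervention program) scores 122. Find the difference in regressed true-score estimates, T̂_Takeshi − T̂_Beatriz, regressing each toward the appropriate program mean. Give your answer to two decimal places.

-15.60

T̂_Takeshi = 0.650(91) + 0.350(109) = 97.3000
T̂_Beatriz = 0.650(122) + 0.350(96) = 112.9000
Difference = 97.3000 − 112.9000 = -15.6000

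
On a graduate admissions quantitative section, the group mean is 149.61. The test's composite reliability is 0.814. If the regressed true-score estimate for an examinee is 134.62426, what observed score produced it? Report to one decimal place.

131.2

T̂ = ρX + (1 − ρ)μ  ⇒  X = (T̂ − (1 − ρ)μ) / ρ
X = (134.62426 − 0.186 × 149.61) / 0.814 = (134.62426 − 27.82746) / 0.814 = 106.79680 / 0.814 = 131.200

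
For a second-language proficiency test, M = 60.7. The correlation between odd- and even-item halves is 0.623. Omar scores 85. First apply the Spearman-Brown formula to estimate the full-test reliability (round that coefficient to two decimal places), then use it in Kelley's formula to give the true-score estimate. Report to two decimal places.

Spearman-Brown: ρ = 2r/(1 + r) = 2(0.623)/(1 + 0.623) = 1.2460/1.623 = 0.7677 → 0.77
T̂ = 0.77(85) + 0.23(60.7) = 65.45 + 13.961 = 79.411 → 79.41

79.41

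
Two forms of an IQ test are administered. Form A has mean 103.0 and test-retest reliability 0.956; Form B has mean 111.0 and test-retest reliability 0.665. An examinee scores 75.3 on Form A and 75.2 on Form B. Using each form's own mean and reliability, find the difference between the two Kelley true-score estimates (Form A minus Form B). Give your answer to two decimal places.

-10.67

T̂_A = 0.956(75.3) + 0.044(103.0) = 76.5188
T̂_B = 0.665(75.2) + 0.335(111.0) = 87.1930
T̂_A − T̂_B = -10.6742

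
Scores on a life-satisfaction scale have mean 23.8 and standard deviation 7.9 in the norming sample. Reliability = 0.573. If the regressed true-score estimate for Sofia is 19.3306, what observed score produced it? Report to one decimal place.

16.0

T̂ = ρX + (1 − ρ)μ  ⇒  X = (T̂ − (1 − ρ)μ) / ρ
X = (19.3306 − 0.427 × 23.8) / 0.573 = (19.3306 − 10.1626) / 0.573 = 9.1680 / 0.573 = 16.000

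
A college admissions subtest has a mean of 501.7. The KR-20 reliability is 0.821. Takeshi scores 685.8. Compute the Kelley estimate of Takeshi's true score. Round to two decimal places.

652.85

Weight the observed score by reliability and the mean by (1 − reliability): T̂ = 0.821·685.8 + 0.179·501.7 = 563.0418 + 89.8043 = 652.846.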